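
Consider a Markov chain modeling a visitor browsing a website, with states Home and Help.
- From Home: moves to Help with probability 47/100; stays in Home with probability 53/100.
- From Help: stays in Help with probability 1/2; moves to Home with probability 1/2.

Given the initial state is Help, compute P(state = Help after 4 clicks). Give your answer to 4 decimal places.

Propagate the distribution vector 4 clicks from Help.
After 0 clicks: (0.0000, 1.0000)
After 1 click: (0.5000, 0.5000)
After 2 clicks: (0.5150, 0.4850)
After 3 clicks: (0.5155, 0.4846)
After 4 clicks: (0.5155, 0.4845)
P(in Help after 4 clicks) = 0.4845

0.4845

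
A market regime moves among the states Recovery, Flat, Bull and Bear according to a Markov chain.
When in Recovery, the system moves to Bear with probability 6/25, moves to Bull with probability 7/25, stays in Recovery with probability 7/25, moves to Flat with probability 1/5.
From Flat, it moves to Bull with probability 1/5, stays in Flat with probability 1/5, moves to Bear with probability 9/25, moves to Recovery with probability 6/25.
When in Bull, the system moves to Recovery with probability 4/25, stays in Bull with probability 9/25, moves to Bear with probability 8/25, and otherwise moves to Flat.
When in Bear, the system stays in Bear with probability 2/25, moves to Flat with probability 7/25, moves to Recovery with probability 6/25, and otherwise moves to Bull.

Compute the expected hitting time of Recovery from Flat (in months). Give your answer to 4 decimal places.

4.6344

Let t(s) be the expected number of months to first reach Recovery from state s, with t(Recovery) = 0. Conditioning on the first month:
t(Flat) = 1 + 0.2·t(Flat) + 0.2·t(Bull) + 0.36·t(Bear)
t(Bull) = 1 + 0.16·t(Flat) + 0.36·t(Bull) + 0.32·t(Bear)
t(Bear) = 1 + 0.28·t(Flat) + 0.4·t(Bull) + 0.08·t(Bear)
Solving: t(Flat) = 4.6344, t(Bull) = 5.0726, t(Bear) = 4.7029.
Expected months from Flat to Recovery: 4.6344.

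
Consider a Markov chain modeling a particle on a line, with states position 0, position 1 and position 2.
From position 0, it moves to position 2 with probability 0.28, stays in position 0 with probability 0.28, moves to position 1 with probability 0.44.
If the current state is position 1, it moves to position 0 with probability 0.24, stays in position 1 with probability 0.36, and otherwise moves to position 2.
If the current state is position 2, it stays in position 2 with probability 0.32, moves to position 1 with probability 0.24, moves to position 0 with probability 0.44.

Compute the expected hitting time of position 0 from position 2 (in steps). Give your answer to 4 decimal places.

2.5943

Let t(s) be the expected number of steps to first reach position 0 from state s, with t(position 0) = 0. Conditioning on the first step:
t(position 1) = 1 + 0.36·t(position 1) + 0.4·t(position 2)
t(position 2) = 1 + 0.24·t(position 1) + 0.32·t(position 2)
Solving: t(position 1) = 3.1840, t(position 2) = 2.5943.
Expected steps from position 2 to position 0: 2.5943.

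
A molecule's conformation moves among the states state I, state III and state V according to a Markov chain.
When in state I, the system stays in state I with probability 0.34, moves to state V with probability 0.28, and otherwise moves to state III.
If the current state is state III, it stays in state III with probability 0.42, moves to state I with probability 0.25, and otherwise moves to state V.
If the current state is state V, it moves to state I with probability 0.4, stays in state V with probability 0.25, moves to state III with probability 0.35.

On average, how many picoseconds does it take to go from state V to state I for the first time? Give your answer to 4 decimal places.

2.9108

Let t(s) be the expected number of picoseconds to first reach state I from state s, with t(state I) = 0. Conditioning on the first picosecond:
t(state III) = 1 + 0.42·t(state III) + 0.33·t(state V)
t(state V) = 1 + 0.35·t(state III) + 0.25·t(state V)
Solving: t(state III) = 3.3803, t(state V) = 2.9108.
Expected picoseconds from state V to state I: 2.9108.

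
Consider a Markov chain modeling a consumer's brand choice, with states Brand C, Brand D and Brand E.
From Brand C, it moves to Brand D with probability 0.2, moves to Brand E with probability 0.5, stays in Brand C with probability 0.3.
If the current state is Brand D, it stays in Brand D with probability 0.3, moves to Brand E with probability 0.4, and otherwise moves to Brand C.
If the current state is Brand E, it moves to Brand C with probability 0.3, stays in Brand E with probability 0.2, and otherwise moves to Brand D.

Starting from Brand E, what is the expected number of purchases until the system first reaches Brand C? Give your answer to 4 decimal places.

3.3333

Let t(s) be the expected number of purchases to first reach Brand C from state s, with t(Brand C) = 0. Conditioning on the first purchase:
t(Brand D) = 1 + 0.3·t(Brand D) + 0.4·t(Brand E)
t(Brand E) = 1 + 0.5·t(Brand D) + 0.2·t(Brand E)
Solving: t(Brand D) = 3.3333, t(Brand E) = 3.3333.
Expected purchases from Brand E to Brand C: 3.3333.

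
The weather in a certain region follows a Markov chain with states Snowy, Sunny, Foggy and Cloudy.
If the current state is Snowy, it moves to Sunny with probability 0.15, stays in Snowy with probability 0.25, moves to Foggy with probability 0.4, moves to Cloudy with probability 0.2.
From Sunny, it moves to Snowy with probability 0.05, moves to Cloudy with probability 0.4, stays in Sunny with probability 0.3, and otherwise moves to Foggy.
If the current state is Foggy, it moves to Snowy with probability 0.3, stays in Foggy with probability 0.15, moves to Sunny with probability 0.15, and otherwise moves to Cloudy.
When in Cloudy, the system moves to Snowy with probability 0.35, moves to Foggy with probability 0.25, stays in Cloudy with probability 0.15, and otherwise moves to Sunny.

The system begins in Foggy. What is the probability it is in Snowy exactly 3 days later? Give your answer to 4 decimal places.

Propagate the distribution vector 3 days from Foggy.
After 0 days: (0.0000, 0.0000, 1.0000, 0.0000)
After 1 day: (0.3000, 0.1500, 0.1500, 0.4000)
After 2 days: (0.2675, 0.2125, 0.2800, 0.2400)
After 3 days: (0.2455, 0.2059, 0.2621, 0.2865)
P(in Snowy after 3 days) = 0.2455

0.2455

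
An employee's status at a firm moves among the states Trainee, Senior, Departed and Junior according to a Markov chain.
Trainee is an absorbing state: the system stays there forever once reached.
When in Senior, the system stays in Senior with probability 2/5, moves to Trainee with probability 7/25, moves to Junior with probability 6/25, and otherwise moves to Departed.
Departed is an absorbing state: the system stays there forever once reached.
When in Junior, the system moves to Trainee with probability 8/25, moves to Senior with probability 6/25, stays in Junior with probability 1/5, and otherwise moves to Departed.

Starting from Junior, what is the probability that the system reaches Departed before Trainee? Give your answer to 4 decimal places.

Let h(s) be the probability of absorption at Departed starting from transient state s. Then h(Departed) = 1 and h(Trainee) = 0. By first-step analysis:
h(Senior) = 0.28·0 + 0.4·h(Senior) + 0.08·1 + 0.24·h(Junior)
h(Junior) = 0.32·0 + 0.24·h(Senior) + 0.24·1 + 0.2·h(Junior)
Solving: h(Senior) = 0.2879, h(Junior) = 0.3864.
Starting from Junior, the probability is 0.3864.

0.3864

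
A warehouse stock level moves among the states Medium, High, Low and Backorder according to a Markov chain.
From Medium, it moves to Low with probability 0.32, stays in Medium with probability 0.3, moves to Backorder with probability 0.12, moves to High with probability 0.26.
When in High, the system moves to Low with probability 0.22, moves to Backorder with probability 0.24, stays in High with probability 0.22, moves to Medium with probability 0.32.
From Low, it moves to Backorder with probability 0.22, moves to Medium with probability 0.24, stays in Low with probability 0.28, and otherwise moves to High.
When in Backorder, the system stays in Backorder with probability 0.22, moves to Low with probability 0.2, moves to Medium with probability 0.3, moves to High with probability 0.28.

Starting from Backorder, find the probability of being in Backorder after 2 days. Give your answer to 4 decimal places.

Propagate the distribution vector 2 days from Backorder.
After 0 days: (0.0000, 0.0000, 0.0000, 1.0000)
After 1 day: (0.3000, 0.2800, 0.2000, 0.2200)
After 2 days: (0.2936, 0.2532, 0.2576, 0.1956)
P(in Backorder after 2 days) = 0.1956

0.1956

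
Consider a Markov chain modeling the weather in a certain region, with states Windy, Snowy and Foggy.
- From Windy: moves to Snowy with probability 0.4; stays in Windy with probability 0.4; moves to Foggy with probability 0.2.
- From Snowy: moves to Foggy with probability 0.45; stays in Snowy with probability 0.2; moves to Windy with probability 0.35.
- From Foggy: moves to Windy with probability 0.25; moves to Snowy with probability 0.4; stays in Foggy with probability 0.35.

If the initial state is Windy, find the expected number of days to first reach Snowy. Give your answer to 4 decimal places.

2.5000

Let t(s) be the expected number of days to first reach Snowy from state s, with t(Snowy) = 0. Conditioning on the first day:
t(Windy) = 1 + 0.4·t(Windy) + 0.2·t(Foggy)
t(Foggy) = 1 + 0.25·t(Windy) + 0.35·t(Foggy)
Solving: t(Windy) = 2.5000, t(Foggy) = 2.5000.
Expected days from Windy to Snowy: 2.5000.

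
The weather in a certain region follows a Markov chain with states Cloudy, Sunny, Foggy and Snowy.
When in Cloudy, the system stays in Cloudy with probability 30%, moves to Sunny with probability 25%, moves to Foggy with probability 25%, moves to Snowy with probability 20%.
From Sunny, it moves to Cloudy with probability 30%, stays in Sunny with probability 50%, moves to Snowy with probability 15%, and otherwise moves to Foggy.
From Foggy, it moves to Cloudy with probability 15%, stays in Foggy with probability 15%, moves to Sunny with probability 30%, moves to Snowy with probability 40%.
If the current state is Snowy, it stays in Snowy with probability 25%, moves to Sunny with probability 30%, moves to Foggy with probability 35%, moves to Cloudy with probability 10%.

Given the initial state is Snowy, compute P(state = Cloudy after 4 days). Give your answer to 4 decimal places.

0.2255

Propagate the distribution vector 4 days from Snowy.
After 0 days: (0.0000, 0.0000, 0.0000, 1.0000)
After 1 day: (0.1000, 0.3000, 0.3500, 0.2500)
After 2 days: (0.1975, 0.3550, 0.1800, 0.2675)
After 3 days: (0.2195, 0.3611, 0.1878, 0.2316)
After 4 days: (0.2255, 0.3613, 0.1822, 0.2311)
P(in Cloudy after 4 days) = 0.2255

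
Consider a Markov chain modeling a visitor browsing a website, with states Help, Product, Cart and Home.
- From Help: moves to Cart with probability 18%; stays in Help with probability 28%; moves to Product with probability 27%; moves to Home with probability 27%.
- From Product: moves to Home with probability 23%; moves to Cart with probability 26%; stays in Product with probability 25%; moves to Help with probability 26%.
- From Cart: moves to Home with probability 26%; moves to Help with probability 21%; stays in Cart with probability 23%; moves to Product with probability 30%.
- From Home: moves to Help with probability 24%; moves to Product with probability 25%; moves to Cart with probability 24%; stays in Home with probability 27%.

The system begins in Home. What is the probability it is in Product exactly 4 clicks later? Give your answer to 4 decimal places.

0.2664

Propagate the distribution vector 4 clicks from Home.
After 0 clicks: (0.0000, 0.0000, 0.0000, 1.0000)
After 1 click: (0.2400, 0.2500, 0.2400, 0.2700)
After 2 clicks: (0.2474, 0.2668, 0.2282, 0.2576)
After 3 clicks: (0.2484, 0.2664, 0.2282, 0.2570)
After 4 clicks: (0.2484, 0.2664, 0.2281, 0.2571)
P(in Product after 4 clicks) = 0.2664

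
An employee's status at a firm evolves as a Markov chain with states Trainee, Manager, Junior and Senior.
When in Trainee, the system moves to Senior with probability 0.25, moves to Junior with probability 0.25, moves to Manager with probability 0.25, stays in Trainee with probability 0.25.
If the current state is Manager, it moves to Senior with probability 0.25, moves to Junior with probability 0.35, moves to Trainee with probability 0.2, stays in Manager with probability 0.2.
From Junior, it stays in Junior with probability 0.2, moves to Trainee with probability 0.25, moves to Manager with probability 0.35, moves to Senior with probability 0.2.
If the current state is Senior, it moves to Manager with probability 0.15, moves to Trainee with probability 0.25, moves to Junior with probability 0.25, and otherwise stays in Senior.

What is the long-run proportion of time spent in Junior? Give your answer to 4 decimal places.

Let the stationary distribution be π with π = πP and π_1 + π_2 + π_3 + π_4 = 1.
π_1 = 0.25·π_1 + 0.2·π_2 + 0.25·π_3 + 0.25·π_4
π_2 = 0.25·π_1 + 0.2·π_2 + 0.35·π_3 + 0.15·π_4
π_3 = 0.25·π_1 + 0.35·π_2 + 0.2·π_3 + 0.25·π_4
Solving with the normalization constraint gives π = (0.2381, 0.2379, 0.2607, 0.2633).
So the stationary probability of Junior is 0.2607.

0.2607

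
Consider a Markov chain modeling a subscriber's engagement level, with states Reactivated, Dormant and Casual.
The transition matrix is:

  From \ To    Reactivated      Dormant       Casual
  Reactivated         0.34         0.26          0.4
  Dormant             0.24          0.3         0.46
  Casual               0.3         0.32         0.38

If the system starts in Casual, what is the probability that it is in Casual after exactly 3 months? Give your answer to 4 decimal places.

0.4095

Propagate the distribution vector 3 months from Casual.
After 0 months: (0.0000, 0.0000, 1.0000)
After 1 month: (0.3000, 0.3200, 0.3800)
After 2 months: (0.2928, 0.2956, 0.4116)
After 3 months: (0.2940, 0.2965, 0.4095)
P(in Casual after 3 months) = 0.4095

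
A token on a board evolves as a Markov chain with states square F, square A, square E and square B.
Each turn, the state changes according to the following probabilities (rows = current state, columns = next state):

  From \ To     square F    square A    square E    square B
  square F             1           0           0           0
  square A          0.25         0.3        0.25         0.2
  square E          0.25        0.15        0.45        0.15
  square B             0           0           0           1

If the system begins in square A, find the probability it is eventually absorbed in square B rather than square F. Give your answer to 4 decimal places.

Let h(s) be the probability of absorption at square B starting from transient state s. Then h(square B) = 1 and h(square F) = 0. By first-step analysis:
h(square A) = 0.25·0 + 0.3·h(square A) + 0.25·h(square E) + 0.2·1
h(square E) = 0.25·0 + 0.15·h(square A) + 0.45·h(square E) + 0.15·1
Solving: h(square A) = 0.4245, h(square E) = 0.3885.
Starting from square A, the probability is 0.4245.

0.4245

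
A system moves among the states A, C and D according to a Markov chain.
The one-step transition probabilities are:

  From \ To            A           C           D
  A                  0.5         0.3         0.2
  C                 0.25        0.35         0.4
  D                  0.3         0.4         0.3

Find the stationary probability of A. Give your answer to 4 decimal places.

Let the stationary distribution be π with π = πP and π_1 + π_2 + π_3 = 1.
π_1 = 0.5·π_1 + 0.25·π_2 + 0.3·π_3
π_2 = 0.3·π_1 + 0.35·π_2 + 0.4·π_3
Solving with the normalization constraint gives π = (0.3533, 0.3473, 0.2994).
So the stationary probability of A is 0.3533.

0.3533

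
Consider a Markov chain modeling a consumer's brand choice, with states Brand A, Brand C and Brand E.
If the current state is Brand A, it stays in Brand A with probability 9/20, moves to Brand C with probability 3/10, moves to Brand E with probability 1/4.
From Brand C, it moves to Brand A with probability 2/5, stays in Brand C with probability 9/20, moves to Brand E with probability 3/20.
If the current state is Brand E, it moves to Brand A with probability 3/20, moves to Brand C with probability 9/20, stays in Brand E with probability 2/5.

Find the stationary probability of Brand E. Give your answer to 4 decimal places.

Let the stationary distribution be π with π = πP and π_1 + π_2 + π_3 = 1.
π_1 = 0.45·π_1 + 0.4·π_2 + 0.15·π_3
π_2 = 0.3·π_1 + 0.45·π_2 + 0.45·π_3
Solving with the normalization constraint gives π = (0.3559, 0.3966, 0.2475).
So the stationary probability of Brand E is 0.2475.

0.2475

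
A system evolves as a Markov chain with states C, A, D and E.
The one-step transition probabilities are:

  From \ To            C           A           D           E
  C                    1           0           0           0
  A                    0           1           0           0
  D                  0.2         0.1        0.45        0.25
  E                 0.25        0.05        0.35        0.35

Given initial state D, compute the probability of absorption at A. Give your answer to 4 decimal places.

Let h(s) be the probability of absorption at A starting from transient state s. Then h(A) = 1 and h(C) = 0. By first-step analysis:
h(D) = 0.2·0 + 0.1·1 + 0.45·h(D) + 0.25·h(E)
h(E) = 0.25·0 + 0.05·1 + 0.35·h(D) + 0.35·h(E)
Solving: h(D) = 0.2870, h(E) = 0.2315.
Starting from D, the probability is 0.2870.

0.2870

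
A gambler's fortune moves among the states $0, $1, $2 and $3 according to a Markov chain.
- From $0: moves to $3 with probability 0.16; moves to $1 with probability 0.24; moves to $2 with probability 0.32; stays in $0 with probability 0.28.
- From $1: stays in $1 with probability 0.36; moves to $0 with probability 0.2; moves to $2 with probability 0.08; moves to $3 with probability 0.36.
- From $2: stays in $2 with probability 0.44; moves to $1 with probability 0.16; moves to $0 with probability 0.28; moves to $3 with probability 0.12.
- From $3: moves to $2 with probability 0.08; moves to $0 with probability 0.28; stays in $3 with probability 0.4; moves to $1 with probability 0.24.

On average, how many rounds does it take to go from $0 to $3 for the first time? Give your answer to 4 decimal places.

5.0687

Let t(s) be the expected number of rounds to first reach $3 from state s, with t($3) = 0. Conditioning on the first round:
t($0) = 1 + 0.28·t($0) + 0.24·t($1) + 0.32·t($2)
t($1) = 1 + 0.2·t($0) + 0.36·t($1) + 0.08·t($2)
t($2) = 1 + 0.28·t($0) + 0.16·t($1) + 0.44·t($2)
Solving: t($0) = 5.0687, t($1) = 3.8230, t($2) = 5.4124.
Expected rounds from $0 to $3: 5.0687.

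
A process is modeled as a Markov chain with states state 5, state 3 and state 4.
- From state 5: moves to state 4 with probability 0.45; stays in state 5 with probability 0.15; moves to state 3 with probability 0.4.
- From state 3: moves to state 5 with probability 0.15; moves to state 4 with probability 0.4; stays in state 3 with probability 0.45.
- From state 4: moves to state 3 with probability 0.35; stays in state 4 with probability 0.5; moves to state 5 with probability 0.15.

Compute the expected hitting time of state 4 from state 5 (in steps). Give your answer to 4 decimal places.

2.3313

Let t(s) be the expected number of steps to first reach state 4 from state s, with t(state 4) = 0. Conditioning on the first step:
t(state 5) = 1 + 0.15·t(state 5) + 0.4·t(state 3)
t(state 3) = 1 + 0.15·t(state 5) + 0.45·t(state 3)
Solving: t(state 5) = 2.3313, t(state 3) = 2.4540.
Expected steps from state 5 to state 4: 2.3313.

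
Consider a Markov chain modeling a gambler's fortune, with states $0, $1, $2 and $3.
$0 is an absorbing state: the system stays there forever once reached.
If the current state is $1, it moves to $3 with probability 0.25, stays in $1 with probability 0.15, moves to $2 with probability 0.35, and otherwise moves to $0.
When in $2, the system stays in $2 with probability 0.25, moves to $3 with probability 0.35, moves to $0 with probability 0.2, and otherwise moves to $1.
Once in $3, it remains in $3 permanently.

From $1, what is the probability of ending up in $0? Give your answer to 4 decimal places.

Let h(s) be the probability of absorption at $0 starting from transient state s. Then h($0) = 1 and h($3) = 0. By first-step analysis:
h($1) = 0.25·1 + 0.15·h($1) + 0.35·h($2) + 0.25·0
h($2) = 0.2·1 + 0.2·h($1) + 0.25·h($2) + 0.35·0
Solving: h($1) = 0.4537, h($2) = 0.3877.
Starting from $1, the probability is 0.4537.

0.4537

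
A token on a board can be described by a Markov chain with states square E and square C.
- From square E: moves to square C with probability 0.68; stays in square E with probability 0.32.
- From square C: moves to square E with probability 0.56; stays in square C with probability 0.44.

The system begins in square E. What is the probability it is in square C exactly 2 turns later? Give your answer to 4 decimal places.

Sum over the intermediate state after 1 turn:
P = P(square E→square E)·P(square E→square C) + P(square E→square C)·P(square C→square C)
  = 0.32×0.68 + 0.68×0.44
  = 0.2176 + 0.2992 = 0.5168

0.5168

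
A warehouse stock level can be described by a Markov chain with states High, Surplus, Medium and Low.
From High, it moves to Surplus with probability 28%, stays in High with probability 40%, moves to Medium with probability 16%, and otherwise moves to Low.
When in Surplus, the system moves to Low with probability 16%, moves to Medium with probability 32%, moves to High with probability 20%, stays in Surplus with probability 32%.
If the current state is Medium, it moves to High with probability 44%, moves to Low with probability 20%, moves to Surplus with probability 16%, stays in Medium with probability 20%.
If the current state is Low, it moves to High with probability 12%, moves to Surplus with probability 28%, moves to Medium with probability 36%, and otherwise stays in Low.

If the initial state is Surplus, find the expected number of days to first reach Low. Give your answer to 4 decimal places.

5.8966

Let t(s) be the expected number of days to first reach Low from state s, with t(Low) = 0. Conditioning on the first day:
t(High) = 1 + 0.4·t(High) + 0.28·t(Surplus) + 0.16·t(Medium)
t(Surplus) = 1 + 0.2·t(High) + 0.32·t(Surplus) + 0.32·t(Medium)
t(Medium) = 1 + 0.44·t(High) + 0.16·t(Surplus) + 0.2·t(Medium)
Solving: t(High) = 5.9370, t(Surplus) = 5.8966, t(Medium) = 5.6947.
Expected days from Surplus to Low: 5.8966.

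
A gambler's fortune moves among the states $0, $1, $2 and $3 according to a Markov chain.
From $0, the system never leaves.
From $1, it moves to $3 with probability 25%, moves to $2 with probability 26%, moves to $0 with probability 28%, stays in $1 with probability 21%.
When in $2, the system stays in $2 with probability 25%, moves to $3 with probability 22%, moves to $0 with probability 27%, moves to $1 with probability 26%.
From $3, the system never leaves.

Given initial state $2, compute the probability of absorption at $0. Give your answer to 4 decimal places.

0.5451

Let h(s) be the probability of absorption at $0 starting from transient state s. Then h($0) = 1 and h($3) = 0. By first-step analysis:
h($1) = 0.28·1 + 0.21·h($1) + 0.26·h($2) + 0.25·0
h($2) = 0.27·1 + 0.26·h($1) + 0.25·h($2) + 0.22·0
Solving: h($1) = 0.5338, h($2) = 0.5451.
Starting from $2, the probability is 0.5451.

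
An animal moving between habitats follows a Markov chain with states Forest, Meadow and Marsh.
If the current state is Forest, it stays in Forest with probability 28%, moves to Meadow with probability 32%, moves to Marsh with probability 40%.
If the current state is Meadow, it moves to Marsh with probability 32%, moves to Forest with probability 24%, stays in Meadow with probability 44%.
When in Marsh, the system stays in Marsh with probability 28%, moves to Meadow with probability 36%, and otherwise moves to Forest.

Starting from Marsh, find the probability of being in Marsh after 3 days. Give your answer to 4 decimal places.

Propagate the distribution vector 3 days from Marsh.
After 0 days: (0.0000, 0.0000, 1.0000)
After 1 day: (0.3600, 0.3600, 0.2800)
After 2 days: (0.2880, 0.3744, 0.3376)
After 3 days: (0.2920, 0.3784, 0.3295)
P(in Marsh after 3 days) = 0.3295

0.3295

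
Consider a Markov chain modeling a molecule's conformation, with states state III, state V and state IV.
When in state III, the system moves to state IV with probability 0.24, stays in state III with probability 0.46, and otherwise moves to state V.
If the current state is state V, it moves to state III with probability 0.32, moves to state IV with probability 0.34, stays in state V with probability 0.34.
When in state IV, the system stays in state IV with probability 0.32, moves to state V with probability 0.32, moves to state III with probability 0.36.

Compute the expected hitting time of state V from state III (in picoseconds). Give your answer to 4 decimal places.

Let t(s) be the expected number of picoseconds to first reach state V from state s, with t(state V) = 0. Conditioning on the first picosecond:
t(state III) = 1 + 0.46·t(state III) + 0.24·t(state IV)
t(state IV) = 1 + 0.36·t(state III) + 0.32·t(state IV)
Solving: t(state III) = 3.2764, t(state IV) = 3.2051.
Expected picoseconds from state III to state V: 3.2764.

3.2764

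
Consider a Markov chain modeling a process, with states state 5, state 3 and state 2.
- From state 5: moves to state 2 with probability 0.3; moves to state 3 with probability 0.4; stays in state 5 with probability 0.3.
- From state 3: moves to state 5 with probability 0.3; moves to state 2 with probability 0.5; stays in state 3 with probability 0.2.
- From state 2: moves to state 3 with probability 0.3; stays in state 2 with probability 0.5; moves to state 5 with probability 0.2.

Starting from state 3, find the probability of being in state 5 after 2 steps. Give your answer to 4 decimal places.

Sum over the intermediate state after 1 step:
P = P(state 3→state 5)·P(state 5→state 5) + P(state 3→state 3)·P(state 3→state 5) + P(state 3→state 2)·P(state 2→state 5)
  = 0.3×0.3 + 0.2×0.3 + 0.5×0.2
  = 0.0900 + 0.0600 + 0.1000 = 0.2500

0.2500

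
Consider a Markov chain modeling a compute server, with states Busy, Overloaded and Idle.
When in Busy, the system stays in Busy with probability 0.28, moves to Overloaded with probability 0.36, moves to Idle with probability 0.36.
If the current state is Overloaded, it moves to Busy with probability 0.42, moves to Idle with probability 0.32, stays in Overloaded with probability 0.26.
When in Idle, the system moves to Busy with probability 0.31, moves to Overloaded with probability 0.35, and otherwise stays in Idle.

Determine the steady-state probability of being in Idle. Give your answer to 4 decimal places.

0.3402

Let the stationary distribution be π with π = πP and π_1 + π_2 + π_3 = 1.
π_1 = 0.28·π_1 + 0.42·π_2 + 0.31·π_3
π_2 = 0.36·π_1 + 0.26·π_2 + 0.35·π_3
Solving with the normalization constraint gives π = (0.3356, 0.3242, 0.3402).
So the stationary probability of Idle is 0.3402.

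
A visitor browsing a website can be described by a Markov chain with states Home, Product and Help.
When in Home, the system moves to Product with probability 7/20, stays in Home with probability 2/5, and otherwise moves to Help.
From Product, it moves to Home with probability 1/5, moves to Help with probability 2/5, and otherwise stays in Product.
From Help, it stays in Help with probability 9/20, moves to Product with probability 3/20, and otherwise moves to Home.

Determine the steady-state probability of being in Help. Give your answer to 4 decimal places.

Let the stationary distribution be π with π = πP and π_1 + π_2 + π_3 = 1.
π_1 = 0.4·π_1 + 0.2·π_2 + 0.4·π_3
π_2 = 0.35·π_1 + 0.4·π_2 + 0.15·π_3
Solving with the normalization constraint gives π = (0.3418, 0.2911, 0.3671).
So the stationary probability of Help is 0.3671.

0.3671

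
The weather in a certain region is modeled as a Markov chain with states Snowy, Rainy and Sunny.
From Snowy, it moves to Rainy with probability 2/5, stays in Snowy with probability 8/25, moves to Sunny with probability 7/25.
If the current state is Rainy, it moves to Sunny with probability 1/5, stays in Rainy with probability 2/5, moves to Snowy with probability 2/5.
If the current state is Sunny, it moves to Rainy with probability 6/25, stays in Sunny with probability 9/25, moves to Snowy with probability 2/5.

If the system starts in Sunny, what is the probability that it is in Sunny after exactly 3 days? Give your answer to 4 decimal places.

0.2758

Propagate the distribution vector 3 days from Sunny.
After 0 days: (0.0000, 0.0000, 1.0000)
After 1 day: (0.4000, 0.2400, 0.3600)
After 2 days: (0.3680, 0.3424, 0.2896)
After 3 days: (0.3706, 0.3537, 0.2758)
P(in Sunny after 3 days) = 0.2758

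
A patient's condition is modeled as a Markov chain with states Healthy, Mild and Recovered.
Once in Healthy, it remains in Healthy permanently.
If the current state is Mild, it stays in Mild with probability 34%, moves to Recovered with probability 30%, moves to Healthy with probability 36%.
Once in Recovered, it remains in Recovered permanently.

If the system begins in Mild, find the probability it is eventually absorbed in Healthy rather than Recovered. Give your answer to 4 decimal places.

Let h(s) be the probability of absorption at Healthy starting from transient state s. Then h(Healthy) = 1 and h(Recovered) = 0. By first-step analysis:
h(Mild) = 0.36·1 + 0.34·h(Mild) + 0.3·0
Solving: h(Mild) = 0.5455.
Starting from Mild, the probability is 0.5455.

0.5455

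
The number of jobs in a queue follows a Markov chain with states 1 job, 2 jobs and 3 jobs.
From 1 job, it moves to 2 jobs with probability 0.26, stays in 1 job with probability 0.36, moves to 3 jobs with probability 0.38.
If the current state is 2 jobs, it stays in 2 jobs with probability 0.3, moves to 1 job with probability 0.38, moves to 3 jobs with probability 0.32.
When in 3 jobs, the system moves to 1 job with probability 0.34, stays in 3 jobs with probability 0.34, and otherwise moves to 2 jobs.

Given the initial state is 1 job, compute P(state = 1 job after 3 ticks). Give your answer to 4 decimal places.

0.3589

Propagate the distribution vector 3 ticks from 1 job.
After 0 ticks: (1.0000, 0.0000, 0.0000)
After 1 tick: (0.3600, 0.2600, 0.3800)
After 2 ticks: (0.3576, 0.2932, 0.3492)
After 3 ticks: (0.3589, 0.2927, 0.3484)
P(in 1 job after 3 ticks) = 0.3589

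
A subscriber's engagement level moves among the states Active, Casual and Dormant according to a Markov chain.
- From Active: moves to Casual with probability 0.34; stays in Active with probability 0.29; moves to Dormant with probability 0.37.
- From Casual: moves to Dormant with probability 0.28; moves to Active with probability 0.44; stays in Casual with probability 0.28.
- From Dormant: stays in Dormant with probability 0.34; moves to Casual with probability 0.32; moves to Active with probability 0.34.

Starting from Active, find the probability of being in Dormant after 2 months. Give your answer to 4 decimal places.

0.3283

Sum over the intermediate state after 1 month:
P = P(Active→Active)·P(Active→Dormant) + P(Active→Casual)·P(Casual→Dormant) + P(Active→Dormant)·P(Dormant→Dormant)
  = 0.29×0.37 + 0.34×0.28 + 0.37×0.34
  = 0.1073 + 0.0952 + 0.1258 = 0.3283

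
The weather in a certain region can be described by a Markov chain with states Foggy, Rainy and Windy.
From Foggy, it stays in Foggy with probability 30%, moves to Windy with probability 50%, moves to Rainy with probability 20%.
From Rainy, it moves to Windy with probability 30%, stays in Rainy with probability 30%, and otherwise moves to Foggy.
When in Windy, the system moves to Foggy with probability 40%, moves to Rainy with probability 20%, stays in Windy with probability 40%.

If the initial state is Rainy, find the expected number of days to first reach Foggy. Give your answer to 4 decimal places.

2.5000

Let t(s) be the expected number of days to first reach Foggy from state s, with t(Foggy) = 0. Conditioning on the first day:
t(Rainy) = 1 + 0.3·t(Rainy) + 0.3·t(Windy)
t(Windy) = 1 + 0.2·t(Rainy) + 0.4·t(Windy)
Solving: t(Rainy) = 2.5000, t(Windy) = 2.5000.
Expected days from Rainy to Foggy: 2.5000.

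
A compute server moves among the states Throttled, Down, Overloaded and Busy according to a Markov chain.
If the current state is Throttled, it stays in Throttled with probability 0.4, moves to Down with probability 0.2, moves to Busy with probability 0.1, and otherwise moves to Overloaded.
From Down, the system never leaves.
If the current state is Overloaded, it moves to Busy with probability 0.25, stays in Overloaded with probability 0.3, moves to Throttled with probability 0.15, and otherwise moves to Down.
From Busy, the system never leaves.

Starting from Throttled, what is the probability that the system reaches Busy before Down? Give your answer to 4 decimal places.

Let h(s) be the probability of absorption at Busy starting from transient state s. Then h(Busy) = 1 and h(Down) = 0. By first-step analysis:
h(Throttled) = 0.4·h(Throttled) + 0.2·0 + 0.3·h(Overloaded) + 0.1·1
h(Overloaded) = 0.15·h(Throttled) + 0.3·0 + 0.3·h(Overloaded) + 0.25·1
Solving: h(Throttled) = 0.3867, h(Overloaded) = 0.4400.
Starting from Throttled, the probability is 0.3867.

0.3867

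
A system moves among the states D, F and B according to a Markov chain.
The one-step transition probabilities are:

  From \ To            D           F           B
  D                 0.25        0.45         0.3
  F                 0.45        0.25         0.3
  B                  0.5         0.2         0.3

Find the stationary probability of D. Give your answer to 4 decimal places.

Let the stationary distribution be π with π = πP and π_1 + π_2 + π_3 = 1.
π_1 = 0.25·π_1 + 0.45·π_2 + 0.5·π_3
π_2 = 0.45·π_1 + 0.25·π_2 + 0.2·π_3
Solving with the normalization constraint gives π = (0.3875, 0.3125, 0.3000).
So the stationary probability of D is 0.3875.

0.3875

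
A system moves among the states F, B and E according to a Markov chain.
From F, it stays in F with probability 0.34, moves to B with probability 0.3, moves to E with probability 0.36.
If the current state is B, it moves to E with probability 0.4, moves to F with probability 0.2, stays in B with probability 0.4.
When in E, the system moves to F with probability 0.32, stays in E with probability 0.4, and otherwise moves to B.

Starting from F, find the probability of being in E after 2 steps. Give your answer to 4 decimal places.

Sum over the intermediate state after 1 step:
P = P(F→F)·P(F→E) + P(F→B)·P(B→E) + P(F→E)·P(E→E)
  = 0.34×0.36 + 0.3×0.4 + 0.36×0.4
  = 0.1224 + 0.1200 + 0.1440 = 0.3864

0.3864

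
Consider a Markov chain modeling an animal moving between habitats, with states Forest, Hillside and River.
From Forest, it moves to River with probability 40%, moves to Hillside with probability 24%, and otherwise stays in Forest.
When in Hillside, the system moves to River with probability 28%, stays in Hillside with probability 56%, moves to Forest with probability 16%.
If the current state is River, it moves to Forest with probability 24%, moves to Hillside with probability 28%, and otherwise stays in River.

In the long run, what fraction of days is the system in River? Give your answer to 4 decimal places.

Let the stationary distribution be π with π = πP and π_1 + π_2 + π_3 = 1.
π_1 = 0.36·π_1 + 0.16·π_2 + 0.24·π_3
π_2 = 0.24·π_1 + 0.56·π_2 + 0.28·π_3
Solving with the normalization constraint gives π = (0.2386, 0.3756, 0.3858).
So the stationary probability of River is 0.3858.

0.3858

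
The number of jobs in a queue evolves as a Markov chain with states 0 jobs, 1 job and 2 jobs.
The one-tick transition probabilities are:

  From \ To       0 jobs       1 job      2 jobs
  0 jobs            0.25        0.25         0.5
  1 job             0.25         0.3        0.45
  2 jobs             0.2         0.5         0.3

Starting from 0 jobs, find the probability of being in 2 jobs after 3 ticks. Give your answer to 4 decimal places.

Propagate the distribution vector 3 ticks from 0 jobs.
After 0 ticks: (1.0000, 0.0000, 0.0000)
After 1 tick: (0.2500, 0.2500, 0.5000)
After 2 ticks: (0.2250, 0.3875, 0.3875)
After 3 ticks: (0.2306, 0.3663, 0.4031)
P(in 2 jobs after 3 ticks) = 0.4031

0.4031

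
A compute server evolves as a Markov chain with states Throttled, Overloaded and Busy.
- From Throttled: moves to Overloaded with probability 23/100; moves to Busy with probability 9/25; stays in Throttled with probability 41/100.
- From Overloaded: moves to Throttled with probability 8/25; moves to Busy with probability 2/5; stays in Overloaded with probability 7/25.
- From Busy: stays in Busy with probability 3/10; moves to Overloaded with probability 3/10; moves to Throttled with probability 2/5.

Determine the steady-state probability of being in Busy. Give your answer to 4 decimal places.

0.3497

Let the stationary distribution be π with π = πP and π_1 + π_2 + π_3 = 1.
π_1 = 0.41·π_1 + 0.32·π_2 + 0.4·π_3
π_2 = 0.23·π_1 + 0.28·π_2 + 0.3·π_3
Solving with the normalization constraint gives π = (0.3824, 0.2679, 0.3497).
So the stationary probability of Busy is 0.3497.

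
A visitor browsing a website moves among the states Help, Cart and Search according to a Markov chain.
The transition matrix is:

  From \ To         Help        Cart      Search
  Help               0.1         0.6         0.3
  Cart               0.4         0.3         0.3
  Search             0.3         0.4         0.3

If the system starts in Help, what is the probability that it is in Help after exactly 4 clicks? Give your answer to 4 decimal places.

0.2896

Propagate the distribution vector 4 clicks from Help.
After 0 clicks: (1.0000, 0.0000, 0.0000)
After 1 click: (0.1000, 0.6000, 0.3000)
After 2 clicks: (0.3400, 0.3600, 0.3000)
After 3 clicks: (0.2680, 0.4320, 0.3000)
After 4 clicks: (0.2896, 0.4104, 0.3000)
P(in Help after 4 clicks) = 0.2896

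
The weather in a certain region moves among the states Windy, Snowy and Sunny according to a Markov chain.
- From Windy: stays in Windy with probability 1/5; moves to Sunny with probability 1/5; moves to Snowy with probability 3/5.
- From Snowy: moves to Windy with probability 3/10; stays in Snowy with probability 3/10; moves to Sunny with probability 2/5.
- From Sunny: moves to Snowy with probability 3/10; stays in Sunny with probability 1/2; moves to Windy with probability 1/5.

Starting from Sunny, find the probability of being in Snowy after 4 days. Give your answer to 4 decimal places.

0.3708

Propagate the distribution vector 4 days from Sunny.
After 0 days: (0.0000, 0.0000, 1.0000)
After 1 day: (0.2000, 0.3000, 0.5000)
After 2 days: (0.2300, 0.3600, 0.4100)
After 3 days: (0.2360, 0.3690, 0.3950)
After 4 days: (0.2369, 0.3708, 0.3923)
P(in Snowy after 4 days) = 0.3708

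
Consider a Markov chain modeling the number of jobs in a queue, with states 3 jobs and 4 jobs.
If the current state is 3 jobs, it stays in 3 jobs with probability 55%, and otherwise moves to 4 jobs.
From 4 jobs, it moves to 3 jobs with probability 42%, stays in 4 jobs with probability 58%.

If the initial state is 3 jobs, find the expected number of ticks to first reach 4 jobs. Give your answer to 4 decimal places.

2.2222

Let t(s) be the expected number of ticks to first reach 4 jobs from state s, with t(4 jobs) = 0. Conditioning on the first tick:
t(3 jobs) = 1 + 0.55·t(3 jobs)
Solving: t(3 jobs) = 2.2222.
Expected ticks from 3 jobs to 4 jobs: 2.2222.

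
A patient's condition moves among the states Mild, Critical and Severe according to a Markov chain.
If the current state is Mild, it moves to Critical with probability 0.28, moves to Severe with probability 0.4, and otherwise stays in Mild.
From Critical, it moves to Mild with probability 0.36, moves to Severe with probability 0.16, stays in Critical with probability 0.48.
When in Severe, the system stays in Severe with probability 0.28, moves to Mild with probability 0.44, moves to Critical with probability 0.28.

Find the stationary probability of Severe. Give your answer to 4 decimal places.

Let the stationary distribution be π with π = πP and π_1 + π_2 + π_3 = 1.
π_1 = 0.32·π_1 + 0.36·π_2 + 0.44·π_3
π_2 = 0.28·π_1 + 0.48·π_2 + 0.28·π_3
Solving with the normalization constraint gives π = (0.3679, 0.3500, 0.2821).
So the stationary probability of Severe is 0.2821.

0.2821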